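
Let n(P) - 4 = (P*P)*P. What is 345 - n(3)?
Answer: 314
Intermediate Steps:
n(P) = 4 + P**3 (n(P) = 4 + (P*P)*P = 4 + P**2*P = 4 + P**3)
345 - n(3) = 345 - (4 + 3**3) = 345 - (4 + 27) = 345 - 1*31 = 345 - 31 = 314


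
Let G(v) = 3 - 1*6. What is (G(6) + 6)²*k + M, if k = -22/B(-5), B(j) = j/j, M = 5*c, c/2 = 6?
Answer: -138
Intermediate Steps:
c = 12 (c = 2*6 = 12)
G(v) = -3 (G(v) = 3 - 6 = -3)
M = 60 (M = 5*12 = 60)
B(j) = 1
k = -22 (k = -22/1 = -22*1 = -22)
(G(6) + 6)²*k + M = (-3 + 6)²*(-22) + 60 = 3²*(-22) + 60 = 9*(-22) + 60 = -198 + 60 = -138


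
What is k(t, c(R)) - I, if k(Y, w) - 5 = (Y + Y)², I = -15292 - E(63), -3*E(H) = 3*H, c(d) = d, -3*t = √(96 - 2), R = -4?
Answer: 137482/9 ≈ 15276.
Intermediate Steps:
t = -√94/3 (t = -√(96 - 2)/3 = -√94/3 ≈ -3.2318)
E(H) = -H
I = -15229 (I = -15292 - (-1)*63 = -15292 - 1*(-63) = -15292 + 63 = -15229)
k(Y, w) = 5 + 4*Y² (k(Y, w) = 5 + (Y + Y)² = 5 + (2*Y)² = 5 + 4*Y²)
k(t, c(R)) - I = (5 + 4*(-√94/3)²) - 1*(-15229) = (5 + 4*(94/9)) + 15229 = (5 + 376/9) + 15229 = 421/9 + 15229 = 137482/9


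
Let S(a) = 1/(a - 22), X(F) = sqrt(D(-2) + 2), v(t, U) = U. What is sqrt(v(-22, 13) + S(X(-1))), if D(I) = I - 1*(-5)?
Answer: sqrt(285 - 13*sqrt(5))/sqrt(22 - sqrt(5)) ≈ 3.5985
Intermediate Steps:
D(I) = 5 + I (D(I) = I + 5 = 5 + I)
X(F) = sqrt(5) (X(F) = sqrt((5 - 2) + 2) = sqrt(3 + 2) = sqrt(5))
S(a) = 1/(-22 + a)
sqrt(v(-22, 13) + S(X(-1))) = sqrt(13 + 1/(-22 + sqrt(5)))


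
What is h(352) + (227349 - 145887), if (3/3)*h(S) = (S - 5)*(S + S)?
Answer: 325750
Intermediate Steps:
h(S) = 2*S*(-5 + S) (h(S) = (S - 5)*(S + S) = (-5 + S)*(2*S) = 2*S*(-5 + S))
h(352) + (227349 - 145887) = 2*352*(-5 + 352) + (227349 - 145887) = 2*352*347 + 81462 = 244288 + 81462 = 325750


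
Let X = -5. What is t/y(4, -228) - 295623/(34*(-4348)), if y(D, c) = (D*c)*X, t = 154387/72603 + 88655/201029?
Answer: 1230038261747149811/614931288611302440 ≈ 2.0003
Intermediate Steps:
t = 37472883188/14595308487 (t = 154387*(1/72603) + 88655*(1/201029) = 154387/72603 + 88655/201029 = 37472883188/14595308487 ≈ 2.5675)
y(D, c) = -5*D*c (y(D, c) = (D*c)*(-5) = -5*D*c)
t/y(4, -228) - 295623/(34*(-4348)) = 37472883188/(14595308487*((-5*4*(-228)))) - 295623/(34*(-4348)) = (37472883188/14595308487)/4560 - 295623/(-147832) = (37472883188/14595308487)*(1/4560) - 295623*(-1/147832) = 9368220797/16638651675180 + 295623/147832 = 1230038261747149811/614931288611302440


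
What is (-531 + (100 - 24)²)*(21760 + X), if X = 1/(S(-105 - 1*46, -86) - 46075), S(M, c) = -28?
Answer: 5261790708355/46103 ≈ 1.1413e+8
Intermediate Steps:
X = -1/46103 (X = 1/(-28 - 46075) = 1/(-46103) = -1/46103 ≈ -2.1691e-5)
(-531 + (100 - 24)²)*(21760 + X) = (-531 + (100 - 24)²)*(21760 - 1/46103) = (-531 + 76²)*(1003201279/46103) = (-531 + 5776)*(1003201279/46103) = 5245*(1003201279/46103) = 5261790708355/46103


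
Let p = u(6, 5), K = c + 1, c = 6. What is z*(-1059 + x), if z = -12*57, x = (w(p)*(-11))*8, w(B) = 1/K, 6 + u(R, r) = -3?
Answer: 5130684/7 ≈ 7.3296e+5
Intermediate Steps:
u(R, r) = -9 (u(R, r) = -6 - 3 = -9)
K = 7 (K = 6 + 1 = 7)
p = -9
w(B) = ⅐ (w(B) = 1/7 = ⅐)
x = -88/7 (x = ((⅐)*(-11))*8 = -11/7*8 = -88/7 ≈ -12.571)
z = -684
z*(-1059 + x) = -684*(-1059 - 88/7) = -684*(-7501/7) = 5130684/7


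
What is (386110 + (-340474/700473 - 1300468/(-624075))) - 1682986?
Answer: -188975215293472762/145715895825 ≈ -1.2969e+6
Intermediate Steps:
(386110 + (-340474/700473 - 1300468/(-624075))) - 1682986 = (386110 + (-340474*1/700473 - 1300468*(-1/624075))) - 1682986 = (386110 + (-340474/700473 + 1300468/624075)) - 1682986 = (386110 + 232820469938/145715895825) - 1682986 = 56262597357460688/145715895825 - 1682986 = -188975215293472762/145715895825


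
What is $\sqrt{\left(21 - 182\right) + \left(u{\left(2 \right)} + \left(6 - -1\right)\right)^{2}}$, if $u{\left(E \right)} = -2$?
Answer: $2 i \sqrt{34} \approx 11.662 i$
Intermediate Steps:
$\sqrt{\left(21 - 182\right) + \left(u{\left(2 \right)} + \left(6 - -1\right)\right)^{2}} = \sqrt{\left(21 - 182\right) + \left(-2 + \left(6 - -1\right)\right)^{2}} = \sqrt{\left(21 - 182\right) + \left(-2 + \left(6 + 1\right)\right)^{2}} = \sqrt{-161 + \left(-2 + 7\right)^{2}} = \sqrt{-161 + 5^{2}} = \sqrt{-161 + 25} = \sqrt{-136} = 2 i \sqrt{34}$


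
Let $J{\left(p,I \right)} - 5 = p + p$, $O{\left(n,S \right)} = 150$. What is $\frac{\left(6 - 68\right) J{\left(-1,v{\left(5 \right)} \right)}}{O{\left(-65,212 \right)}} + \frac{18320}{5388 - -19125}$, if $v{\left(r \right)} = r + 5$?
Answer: $- \frac{301903}{612825} \approx -0.49264$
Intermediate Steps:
$v{\left(r \right)} = 5 + r$
$J{\left(p,I \right)} = 5 + 2 p$ ($J{\left(p,I \right)} = 5 + \left(p + p\right) = 5 + 2 p$)
$\frac{\left(6 - 68\right) J{\left(-1,v{\left(5 \right)} \right)}}{O{\left(-65,212 \right)}} + \frac{18320}{5388 - -19125} = \frac{\left(6 - 68\right) \left(5 + 2 \left(-1\right)\right)}{150} + \frac{18320}{5388 - -19125} = - 62 \left(5 - 2\right) \frac{1}{150} + \frac{18320}{5388 + 19125} = \left(-62\right) 3 \cdot \frac{1}{150} + \frac{18320}{24513} = \left(-186\right) \frac{1}{150} + 18320 \cdot \frac{1}{24513} = - \frac{31}{25} + \frac{18320}{24513} = - \frac{301903}{612825}$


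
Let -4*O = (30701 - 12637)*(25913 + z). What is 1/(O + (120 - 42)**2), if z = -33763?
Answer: 1/35456684 ≈ 2.8203e-8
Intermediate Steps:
O = 35450600 (O = -(30701 - 12637)*(25913 - 33763)/4 = -4516*(-7850) = -1/4*(-141802400) = 35450600)
1/(O + (120 - 42)**2) = 1/(35450600 + (120 - 42)**2) = 1/(35450600 + 78**2) = 1/(35450600 + 6084) = 1/35456684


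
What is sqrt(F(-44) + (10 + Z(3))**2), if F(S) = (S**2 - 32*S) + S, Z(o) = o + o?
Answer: 2*sqrt(889) ≈ 59.632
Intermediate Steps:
Z(o) = 2*o
F(S) = S**2 - 31*S
sqrt(F(-44) + (10 + Z(3))**2) = sqrt(-44*(-31 - 44) + (10 + 2*3)**2) = sqrt(-44*(-75) + (10 + 6)**2) = sqrt(3300 + 16**2) = sqrt(3300 + 256) = sqrt(3556) = 2*sqrt(889)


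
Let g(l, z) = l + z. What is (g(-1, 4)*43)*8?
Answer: 1032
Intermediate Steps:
(g(-1, 4)*43)*8 = ((-1 + 4)*43)*8 = (3*43)*8 = 129*8 = 1032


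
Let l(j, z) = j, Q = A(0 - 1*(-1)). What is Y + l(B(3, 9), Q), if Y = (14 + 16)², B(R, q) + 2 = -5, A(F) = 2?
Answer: 893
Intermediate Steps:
B(R, q) = -7 (B(R, q) = -2 - 5 = -7)
Q = 2
Y = 900 (Y = 30² = 900)
Y + l(B(3, 9), Q) = 900 - 7 = 893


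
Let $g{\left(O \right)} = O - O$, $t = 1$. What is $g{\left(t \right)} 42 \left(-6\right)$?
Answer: $0$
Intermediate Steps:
$g{\left(O \right)} = 0$
$g{\left(t \right)} 42 \left(-6\right) = 0 \cdot 42 \left(-6\right) = 0 \left(-6\right) = 0$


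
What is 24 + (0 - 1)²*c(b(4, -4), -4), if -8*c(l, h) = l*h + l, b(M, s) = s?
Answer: 45/2 ≈ 22.500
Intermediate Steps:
c(l, h) = -l/8 - h*l/8 (c(l, h) = -(l*h + l)/8 = -(h*l + l)/8 = -(l + h*l)/8 = -l/8 - h*l/8)
24 + (0 - 1)²*c(b(4, -4), -4) = 24 + (0 - 1)²*(-⅛*(-4)*(1 - 4)) = 24 + (-1)²*(-⅛*(-4)*(-3)) = 24 + 1*(-3/2) = 24 - 3/2 = 45/2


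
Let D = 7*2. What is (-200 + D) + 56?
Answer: -130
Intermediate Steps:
D = 14
(-200 + D) + 56 = (-200 + 14) + 56 = -186 + 56 = -130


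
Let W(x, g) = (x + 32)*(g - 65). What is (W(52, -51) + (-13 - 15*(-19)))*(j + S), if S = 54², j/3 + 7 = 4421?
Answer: -153048576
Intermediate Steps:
W(x, g) = (-65 + g)*(32 + x) (W(x, g) = (32 + x)*(-65 + g) = (-65 + g)*(32 + x))
j = 13242 (j = -21 + 3*4421 = -21 + 13263 = 13242)
S = 2916
(W(52, -51) + (-13 - 15*(-19)))*(j + S) = ((-2080 - 65*52 + 32*(-51) - 51*52) + (-13 - 15*(-19)))*(13242 + 2916) = ((-2080 - 3380 - 1632 - 2652) + (-13 + 285))*16158 = (-9744 + 272)*16158 = -9472*16158 = -153048576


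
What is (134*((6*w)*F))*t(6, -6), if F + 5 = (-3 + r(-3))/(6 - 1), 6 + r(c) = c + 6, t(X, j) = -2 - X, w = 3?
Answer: 598176/5 ≈ 1.1964e+5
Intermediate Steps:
r(c) = c (r(c) = -6 + (c + 6) = -6 + (6 + c) = c)
F = -31/5 (F = -5 + (-3 - 3)/(6 - 1) = -5 - 6/5 = -31/5 ≈ -6.2000)
(134*((6*w)*F))*t(6, -6) = (134*((6*3)*(-31/5)))*(-2 - 1*6) = (134*(18*(-31/5)))*(-2 - 6) = (134*(-558/5))*(-8) = -74772/5*(-8) = 598176/5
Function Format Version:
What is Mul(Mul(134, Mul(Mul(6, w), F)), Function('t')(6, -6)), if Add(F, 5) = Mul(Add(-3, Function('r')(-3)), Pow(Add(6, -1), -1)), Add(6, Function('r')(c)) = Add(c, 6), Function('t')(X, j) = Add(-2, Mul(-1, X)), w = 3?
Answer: Rational(598176, 5) ≈ 1.1964e+5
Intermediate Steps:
Function('r')(c) = c (Function('r')(c) = Add(-6, Add(c, 6)) = Add(-6, Add(6, c)) = c)
F = Rational(-31, 5) (F = Add(-5, Mul(Add(-3, -3), Pow(Add(6, -1), -1))) = Add(-5, Mul(-6, Pow(5, -1))) = Add(-5, Mul(-6, Rational(1, 5))) = Add(-5, Rational(-6, 5)) = Rational(-31, 5) ≈ -6.2000)
Mul(Mul(134, Mul(Mul(6, w), F)), Function('t')(6, -6)) = Mul(Mul(134, Mul(Mul(6, 3), Rational(-31, 5))), Add(-2, Mul(-1, 6))) = Mul(Mul(134, Mul(18, Rational(-31, 5))), Add(-2, -6)) = Mul(Mul(134, Rational(-558, 5)), -8) = Mul(Rational(-74772, 5), -8) = Rational(598176, 5)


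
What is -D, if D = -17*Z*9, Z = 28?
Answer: 4284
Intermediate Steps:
D = -4284 (D = -17*28*9 = -476*9 = -4284)
-D = -1*(-4284) = 4284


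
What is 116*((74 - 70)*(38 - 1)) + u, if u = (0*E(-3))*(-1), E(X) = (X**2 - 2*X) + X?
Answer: 17168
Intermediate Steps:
E(X) = X**2 - X
u = 0 (u = (0*(-3*(-1 - 3)))*(-1) = (0*(-3*(-4)))*(-1) = (0*12)*(-1) = 0*(-1) = 0)
116*((74 - 70)*(38 - 1)) + u = 116*((74 - 70)*(38 - 1)) + 0 = 116*(4*37) + 0 = 116*148 + 0 = 17168 + 0 = 17168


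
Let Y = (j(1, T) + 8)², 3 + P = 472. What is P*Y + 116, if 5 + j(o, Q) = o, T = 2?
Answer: 7620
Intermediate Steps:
j(o, Q) = -5 + o
P = 469 (P = -3 + 472 = 469)
Y = 16 (Y = ((-5 + 1) + 8)² = (-4 + 8)² = 4² = 16)
P*Y + 116 = 469*16 + 116 = 7504 + 116 = 7620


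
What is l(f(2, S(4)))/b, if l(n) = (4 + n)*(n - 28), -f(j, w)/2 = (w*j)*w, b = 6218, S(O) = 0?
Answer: -56/3109 ≈ -0.018012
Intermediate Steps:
f(j, w) = -2*j*w**2 (f(j, w) = -2*w*j*w = -2*j*w*w = -2*j*w**2)
l(n) = (-28 + n)*(4 + n) (l(n) = (4 + n)*(-28 + n) = (-28 + n)*(4 + n))
l(f(2, S(4)))/b = (-112 + (-2*2*0**2)**2 - (-48)*2*0**2)/6218 = (-112 + (-2*2*0)**2 - (-48)*2*0)*(1/6218) = (-112 + 0**2 - 24*0)*(1/6218) = (-112 + 0 + 0)*(1/6218) = -112*1/6218 = -56/3109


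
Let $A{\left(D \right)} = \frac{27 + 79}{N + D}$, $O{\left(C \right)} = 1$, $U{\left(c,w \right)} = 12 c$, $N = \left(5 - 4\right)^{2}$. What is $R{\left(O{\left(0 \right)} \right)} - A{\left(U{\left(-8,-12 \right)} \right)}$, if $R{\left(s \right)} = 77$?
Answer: $\frac{7421}{95} \approx 78.116$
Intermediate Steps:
$N = 1$ ($N = 1^{2} = 1$)
$A{\left(D \right)} = \frac{106}{1 + D}$ ($A{\left(D \right)} = \frac{27 + 79}{1 + D} = \frac{106}{1 + D}$)
$R{\left(O{\left(0 \right)} \right)} - A{\left(U{\left(-8,-12 \right)} \right)} = 77 - \frac{106}{1 + 12 \left(-8\right)} = 77 - \frac{106}{1 - 96} = 77 - \frac{106}{-95} = 77 - 106 \left(- \frac{1}{95}\right) = 77 - - \frac{106}{95} = 77 + \frac{106}{95} = \frac{7421}{95}$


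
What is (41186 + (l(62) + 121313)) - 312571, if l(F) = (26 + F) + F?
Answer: -149922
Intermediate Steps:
l(F) = 26 + 2*F
(41186 + (l(62) + 121313)) - 312571 = (41186 + ((26 + 2*62) + 121313)) - 312571 = (41186 + ((26 + 124) + 121313)) - 312571 = (41186 + (150 + 121313)) - 312571 = (41186 + 121463) - 312571 = 162649 - 312571 = -149922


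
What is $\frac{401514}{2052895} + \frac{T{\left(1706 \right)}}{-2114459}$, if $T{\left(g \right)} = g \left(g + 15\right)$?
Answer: $- \frac{5178368204344}{4340762308805} \approx -1.193$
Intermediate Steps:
$T{\left(g \right)} = g \left(15 + g\right)$
$\frac{401514}{2052895} + \frac{T{\left(1706 \right)}}{-2114459} = \frac{401514}{2052895} + \frac{1706 \left(15 + 1706\right)}{-2114459} = 401514 \cdot \frac{1}{2052895} + 1706 \cdot 1721 \left(- \frac{1}{2114459}\right) = \frac{401514}{2052895} + 2936026 \left(- \frac{1}{2114459}\right) = \frac{401514}{2052895} - \frac{2936026}{2114459} = - \frac{5178368204344}{4340762308805}$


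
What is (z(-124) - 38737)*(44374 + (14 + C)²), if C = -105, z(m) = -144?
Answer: -2047279055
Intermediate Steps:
(z(-124) - 38737)*(44374 + (14 + C)²) = (-144 - 38737)*(44374 + (14 - 105)²) = -38881*(44374 + (-91)²) = -38881*(44374 + 8281) = -38881*52655 = -2047279055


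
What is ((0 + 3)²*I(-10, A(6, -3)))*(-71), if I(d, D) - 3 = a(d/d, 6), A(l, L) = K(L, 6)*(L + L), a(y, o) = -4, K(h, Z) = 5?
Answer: 639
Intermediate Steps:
A(l, L) = 10*L (A(l, L) = 5*(L + L) = 5*(2*L) = 10*L)
I(d, D) = -1 (I(d, D) = 3 - 4 = -1)
((0 + 3)²*I(-10, A(6, -3)))*(-71) = ((0 + 3)²*(-1))*(-71) = (3²*(-1))*(-71) = (9*(-1))*(-71) = -9*(-71) = 639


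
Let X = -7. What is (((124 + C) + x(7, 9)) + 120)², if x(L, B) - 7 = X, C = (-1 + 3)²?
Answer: 61504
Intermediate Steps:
C = 4 (C = 2² = 4)
x(L, B) = 0 (x(L, B) = 7 - 7 = 0)
(((124 + C) + x(7, 9)) + 120)² = (((124 + 4) + 0) + 120)² = ((128 + 0) + 120)² = (128 + 120)² = 248² = 61504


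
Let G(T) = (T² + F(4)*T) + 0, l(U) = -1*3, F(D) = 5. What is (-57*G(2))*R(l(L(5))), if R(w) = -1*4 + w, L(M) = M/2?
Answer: 5586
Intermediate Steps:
L(M) = M/2 (L(M) = M*(½) = M/2)
l(U) = -3
R(w) = -4 + w
G(T) = T² + 5*T (G(T) = (T² + 5*T) + 0 = T² + 5*T)
(-57*G(2))*R(l(L(5))) = (-114*(5 + 2))*(-4 - 3) = -114*7*(-7) = -57*14*(-7) = -798*(-7) = 5586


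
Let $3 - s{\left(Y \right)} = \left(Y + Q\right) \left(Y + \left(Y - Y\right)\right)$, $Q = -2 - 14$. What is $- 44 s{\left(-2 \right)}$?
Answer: $1452$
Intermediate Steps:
$Q = -16$
$s{\left(Y \right)} = 3 - Y \left(-16 + Y\right)$ ($s{\left(Y \right)} = 3 - \left(Y - 16\right) \left(Y + \left(Y - Y\right)\right) = 3 - \left(-16 + Y\right) \left(Y + 0\right) = 3 - \left(-16 + Y\right) Y = 3 - Y \left(-16 + Y\right)$)
$- 44 s{\left(-2 \right)} = - 44 \left(3 - \left(-2\right)^{2} + 16 \left(-2\right)\right) = - 44 \left(3 - 4 - 32\right) = \left(-44\right) \left(-33\right) = 1452$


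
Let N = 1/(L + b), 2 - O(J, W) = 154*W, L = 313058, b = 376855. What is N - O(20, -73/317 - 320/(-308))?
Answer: 26798980889/218702421 ≈ 122.54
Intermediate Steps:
O(J, W) = 2 - 154*W
N = 1/689913 (N = 1/(313058 + 376855) = 1/689913 ≈ 1.4495e-6)
N - O(20, -73/317 - 320/(-308)) = 1/689913 - (2 - 154*(-73/317 - 320/(-308))) = 1/689913 - (2 - 154*(-73*1/317 - 320*(-1/308))) = 1/689913 - (2 - 154*(-73/317 + 80/77)) = 1/689913 - (2 - 154*19739/24409) = 1/689913 - (2 - 39478/317) = 1/689913 - 1*(-38844/317) = 1/689913 + 38844/317 = 26798980889/218702421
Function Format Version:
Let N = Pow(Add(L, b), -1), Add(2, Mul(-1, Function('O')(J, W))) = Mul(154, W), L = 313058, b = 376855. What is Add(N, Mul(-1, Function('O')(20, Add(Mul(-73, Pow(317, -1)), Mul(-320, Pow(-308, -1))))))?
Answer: Rational(26798980889, 218702421) ≈ 122.54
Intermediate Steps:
Function('O')(J, W) = Add(2, Mul(-154, W)) (Function('O')(J, W) = Add(2, Mul(-1, Mul(154, W))) = Add(2, Mul(-154, W)))
N = Rational(1, 689913) (N = Pow(Add(313058, 376855), -1) = Pow(689913, -1) = Rational(1, 689913) ≈ 1.4495e-6)
Add(N, Mul(-1, Function('O')(20, Add(Mul(-73, Pow(317, -1)), Mul(-320, Pow(-308, -1)))))) = Add(Rational(1, 689913), Mul(-1, Add(2, Mul(-154, Add(Mul(-73, Pow(317, -1)), Mul(-320, Pow(-308, -1))))))) = Add(Rational(1, 689913), Mul(-1, Add(2, Mul(-154, Add(Mul(-73, Rational(1, 317)), Mul(-320, Rational(-1, 308))))))) = Add(Rational(1, 689913), Mul(-1, Add(2, Mul(-154, Add(Rational(-73, 317), Rational(80, 77)))))) = Add(Rational(1, 689913), Mul(-1, Add(2, Mul(-154, Rational(19739, 24409))))) = Add(Rational(1, 689913), Mul(-1, Add(2, Rational(-39478, 317)))) = Add(Rational(1, 689913), Mul(-1, Rational(-38844, 317))) = Add(Rational(1, 689913), Rational(38844, 317)) = Rational(26798980889, 218702421)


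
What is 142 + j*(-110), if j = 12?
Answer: -1178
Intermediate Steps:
142 + j*(-110) = 142 + 12*(-110) = 142 - 1320 = -1178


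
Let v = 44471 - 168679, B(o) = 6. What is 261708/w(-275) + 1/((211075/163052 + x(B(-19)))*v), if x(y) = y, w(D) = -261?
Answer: -3221873680783645/3213157525788 ≈ -1002.7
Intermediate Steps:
v = -124208
261708/w(-275) + 1/((211075/163052 + x(B(-19)))*v) = 261708/(-261) + 1/((211075/163052 + 6)*(-124208)) = 261708*(-1/261) - 1/124208/(211075*(1/163052) + 6) = -87236/87 - 1/124208/(211075/163052 + 6) = -87236/87 - 1/124208/(1189387/163052) = -87236/87 + (163052/1189387)*(-1/124208) = -87236/87 - 40763/36932845124 = -3221873680783645/3213157525788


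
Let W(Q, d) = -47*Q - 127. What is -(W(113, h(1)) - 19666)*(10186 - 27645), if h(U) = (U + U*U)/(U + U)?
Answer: -438290736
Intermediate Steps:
h(U) = (U + U²)/(2*U) (h(U) = (U + U²)/((2*U)) = (U + U²)*(1/(2*U)) = (U + U²)/(2*U))
W(Q, d) = -127 - 47*Q
-(W(113, h(1)) - 19666)*(10186 - 27645) = -((-127 - 47*113) - 19666)*(10186 - 27645) = -((-127 - 5311) - 19666)*(-17459) = -(-5438 - 19666)*(-17459) = -(-25104)*(-17459) = -1*438290736 = -438290736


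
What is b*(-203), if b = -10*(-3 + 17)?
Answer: 28420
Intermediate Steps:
b = -140 (b = -10*14 = -140)
b*(-203) = -140*(-203) = 28420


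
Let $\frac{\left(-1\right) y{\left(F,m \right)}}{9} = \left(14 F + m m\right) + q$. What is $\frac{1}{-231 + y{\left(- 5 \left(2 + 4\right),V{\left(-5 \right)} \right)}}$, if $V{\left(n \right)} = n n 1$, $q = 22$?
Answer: $- \frac{1}{2274} \approx -0.00043975$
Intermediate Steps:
$V{\left(n \right)} = n^{2}$ ($V{\left(n \right)} = n^{2} \cdot 1 = n^{2}$)
$y{\left(F,m \right)} = -198 - 126 F - 9 m^{2}$ ($y{\left(F,m \right)} = - 9 \left(\left(14 F + m m\right) + 22\right) = - 9 \left(\left(14 F + m^{2}\right) + 22\right) = - 9 \left(\left(m^{2} + 14 F\right) + 22\right) = - 9 \left(22 + m^{2} + 14 F\right) = -198 - 126 F - 9 m^{2}$)
$\frac{1}{-231 + y{\left(- 5 \left(2 + 4\right),V{\left(-5 \right)} \right)}} = \frac{1}{-231 - \left(198 + 5625 + 126 \left(-5\right) \left(2 + 4\right)\right)} = \frac{1}{-231 - \left(198 + 5625 + 126 \left(-5\right) 6\right)} = \frac{1}{-231 - 2043} = \frac{1}{-2274} = - \frac{1}{2274}$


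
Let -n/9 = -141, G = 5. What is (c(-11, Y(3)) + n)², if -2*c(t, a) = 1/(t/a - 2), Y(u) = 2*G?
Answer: 1547950336/961 ≈ 1.6108e+6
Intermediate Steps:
n = 1269 (n = -9*(-141) = 1269)
Y(u) = 10 (Y(u) = 2*5 = 10)
c(t, a) = -1/(2*(-2 + t/a)) (c(t, a) = -1/(2*(t/a - 2)) = -1/(2*(-2 + t/a)))
(c(-11, Y(3)) + n)² = ((½)*10/(-1*(-11) + 2*10) + 1269)² = ((½)*10/(11 + 20) + 1269)² = ((½)*10/31 + 1269)² = ((½)*10*(1/31) + 1269)² = (5/31 + 1269)² = (39344/31)² = 1547950336/961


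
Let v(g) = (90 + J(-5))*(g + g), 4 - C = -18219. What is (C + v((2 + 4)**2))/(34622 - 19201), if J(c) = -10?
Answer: 23983/15421 ≈ 1.5552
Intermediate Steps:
C = 18223 (C = 4 - 1*(-18219) = 4 + 18219 = 18223)
v(g) = 160*g (v(g) = (90 - 10)*(g + g) = 80*(2*g) = 160*g)
(C + v((2 + 4)**2))/(34622 - 19201) = (18223 + 160*(2 + 4)**2)/(34622 - 19201) = (18223 + 160*6**2)/15421 = (18223 + 160*36)*(1/15421) = (18223 + 5760)*(1/15421) = 23983*(1/15421) = 23983/15421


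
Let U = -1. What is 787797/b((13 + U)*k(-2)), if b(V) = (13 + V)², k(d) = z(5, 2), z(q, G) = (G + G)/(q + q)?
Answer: 19694925/7921 ≈ 2486.4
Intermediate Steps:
z(q, G) = G/q (z(q, G) = (2*G)/((2*q)) = (2*G)*(1/(2*q)) = G/q)
k(d) = ⅖ (k(d) = 2/5 = 2*(⅕) = ⅖)
787797/b((13 + U)*k(-2)) = 787797/((13 + (13 - 1)*(⅖))²) = 787797/((13 + 12*(⅖))²) = 787797/((13 + 24/5)²) = 787797/((89/5)²) = 787797/(7921/25) = 787797*(25/7921) = 19694925/7921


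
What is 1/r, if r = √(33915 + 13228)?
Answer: √47143/47143 ≈ 0.0046057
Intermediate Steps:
r = √47143 ≈ 217.12
1/r = 1/(√47143) = √47143/47143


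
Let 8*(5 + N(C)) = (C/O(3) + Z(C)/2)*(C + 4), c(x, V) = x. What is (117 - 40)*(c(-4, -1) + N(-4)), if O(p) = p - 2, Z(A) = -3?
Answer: -693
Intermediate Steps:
O(p) = -2 + p
N(C) = -5 + (4 + C)*(-3/2 + C)/8 (N(C) = -5 + ((C/(-2 + 3) - 3/2)*(C + 4))/8 = -5 + ((C/1 - 3*1/2)*(4 + C))/8 = -5 + ((C*1 - 3/2)*(4 + C))/8 = -5 + ((C - 3/2)*(4 + C))/8 = -5 + ((-3/2 + C)*(4 + C))/8 = -5 + ((4 + C)*(-3/2 + C))/8 = -5 + (4 + C)*(-3/2 + C)/8)
(117 - 40)*(c(-4, -1) + N(-4)) = (117 - 40)*(-4 + (-23/4 + (1/8)*(-4)**2 + (5/16)*(-4))) = 77*(-4 + (-23/4 + (1/8)*16 - 5/4)) = 77*(-4 + (-23/4 + 2 - 5/4)) = 77*(-4 - 5) = 77*(-9) = -693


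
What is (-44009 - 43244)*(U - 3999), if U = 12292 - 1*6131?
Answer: -188640986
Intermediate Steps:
U = 6161 (U = 12292 - 6131 = 6161)
(-44009 - 43244)*(U - 3999) = (-44009 - 43244)*(6161 - 3999) = -87253*2162 = -188640986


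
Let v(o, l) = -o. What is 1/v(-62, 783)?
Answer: 1/62 ≈ 0.016129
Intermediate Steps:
1/v(-62, 783) = 1/(-1*(-62)) = 1/62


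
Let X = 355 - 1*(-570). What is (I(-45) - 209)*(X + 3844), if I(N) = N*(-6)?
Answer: 290909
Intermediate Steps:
X = 925 (X = 355 + 570 = 925)
I(N) = -6*N
(I(-45) - 209)*(X + 3844) = (-6*(-45) - 209)*(925 + 3844) = (270 - 209)*4769 = 61*4769 = 290909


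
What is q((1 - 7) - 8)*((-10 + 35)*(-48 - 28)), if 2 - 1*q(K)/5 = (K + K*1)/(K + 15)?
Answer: -285000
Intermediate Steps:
q(K) = 10 - 10*K/(15 + K) (q(K) = 10 - 5*(K + K*1)/(K + 15) = 10 - 5*(K + K)/(15 + K) = 10 - 5*2*K/(15 + K) = 10 - 10*K/(15 + K))
q((1 - 7) - 8)*((-10 + 35)*(-48 - 28)) = (150/(15 + ((1 - 7) - 8)))*((-10 + 35)*(-48 - 28)) = (150/(15 + (-6 - 8)))*(25*(-76)) = (150/(15 - 14))*(-1900) = (150/1)*(-1900) = (150*1)*(-1900) = 150*(-1900) = -285000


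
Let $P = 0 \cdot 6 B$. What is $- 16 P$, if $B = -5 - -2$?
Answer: $0$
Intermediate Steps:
$B = -3$ ($B = -5 + 2 = -3$)
$P = 0$ ($P = 0 \cdot 6 \left(-3\right) = 0 \left(-3\right) = 0$)
$- 16 P = \left(-16\right) 0 = 0$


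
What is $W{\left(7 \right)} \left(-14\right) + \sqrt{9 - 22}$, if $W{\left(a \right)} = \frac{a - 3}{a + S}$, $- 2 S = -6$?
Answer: $- \frac{28}{5} + i \sqrt{13} \approx -5.6 + 3.6056 i$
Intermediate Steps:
$S = 3$ ($S = \left(- \frac{1}{2}\right) \left(-6\right) = 3$)
$W{\left(a \right)} = \frac{-3 + a}{3 + a}$ ($W{\left(a \right)} = \frac{a - 3}{a + 3} = \frac{-3 + a}{3 + a}$)
$W{\left(7 \right)} \left(-14\right) + \sqrt{9 - 22} = \frac{-3 + 7}{3 + 7} \left(-14\right) + \sqrt{9 - 22} = \frac{1}{10} \cdot 4 \left(-14\right) + \sqrt{-13} = \frac{1}{10} \cdot 4 \left(-14\right) + i \sqrt{13} = \frac{2}{5} \left(-14\right) + i \sqrt{13} = - \frac{28}{5} + i \sqrt{13}$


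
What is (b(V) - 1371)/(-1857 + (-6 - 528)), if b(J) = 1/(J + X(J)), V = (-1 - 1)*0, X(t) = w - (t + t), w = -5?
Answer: 6856/11955 ≈ 0.57348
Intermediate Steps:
X(t) = -5 - 2*t (X(t) = -5 - (t + t) = -5 - 2*t)
V = 0 (V = -2*0 = 0)
b(J) = 1/(-5 - J) (b(J) = 1/(J + (-5 - 2*J)) = 1/(-5 - J))
(b(V) - 1371)/(-1857 + (-6 - 528)) = (1/(-5 - 1*0) - 1371)/(-1857 + (-6 - 528)) = (1/(-5 + 0) - 1371)/(-1857 - 534) = (1/(-5) - 1371)/(-2391) = (-⅕ - 1371)*(-1/2391) = -6856/5*(-1/2391) = 6856/11955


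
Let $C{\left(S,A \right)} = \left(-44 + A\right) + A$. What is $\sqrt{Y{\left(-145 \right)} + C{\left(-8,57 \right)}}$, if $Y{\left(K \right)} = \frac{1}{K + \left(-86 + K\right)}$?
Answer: $\frac{\sqrt{2473986}}{188} \approx 8.3664$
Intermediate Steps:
$C{\left(S,A \right)} = -44 + 2 A$
$Y{\left(K \right)} = \frac{1}{-86 + 2 K}$
$\sqrt{Y{\left(-145 \right)} + C{\left(-8,57 \right)}} = \sqrt{\frac{1}{2 \left(-43 - 145\right)} + \left(-44 + 2 \cdot 57\right)} = \sqrt{\frac{1}{2 \left(-188\right)} + \left(-44 + 114\right)} = \sqrt{\frac{1}{2} \left(- \frac{1}{188}\right) + 70} = \sqrt{- \frac{1}{376} + 70} = \sqrt{\frac{26319}{376}} = \frac{\sqrt{2473986}}{188}$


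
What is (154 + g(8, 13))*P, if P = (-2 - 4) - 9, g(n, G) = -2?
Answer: -2280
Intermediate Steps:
P = -15 (P = -6 - 9 = -15)
(154 + g(8, 13))*P = (154 - 2)*(-15) = 152*(-15) = -2280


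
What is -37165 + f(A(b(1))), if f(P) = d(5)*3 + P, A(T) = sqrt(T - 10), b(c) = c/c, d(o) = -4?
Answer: -37177 + 3*I ≈ -37177.0 + 3.0*I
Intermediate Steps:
b(c) = 1
A(T) = sqrt(-10 + T)
f(P) = -12 + P (f(P) = -4*3 + P = -12 + P)
-37165 + f(A(b(1))) = -37165 + (-12 + sqrt(-10 + 1)) = -37165 + (-12 + sqrt(-9)) = -37165 + (-12 + 3*I) = -37177 + 3*I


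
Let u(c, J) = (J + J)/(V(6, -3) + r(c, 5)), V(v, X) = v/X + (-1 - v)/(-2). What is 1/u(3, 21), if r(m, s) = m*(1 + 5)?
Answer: 13/28 ≈ 0.46429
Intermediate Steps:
V(v, X) = 1/2 + v/2 + v/X (V(v, X) = v/X + (-1 - v)*(-1/2) = v/X + (1/2 + v/2) = 1/2 + v/2 + v/X)
r(m, s) = 6*m (r(m, s) = m*6 = 6*m)
u(c, J) = 2*J/(3/2 + 6*c) (u(c, J) = (J + J)/((6 + (1/2)*(-3)*(1 + 6))/(-3) + 6*c) = (2*J)/(-(6 + (1/2)*(-3)*7)/3 + 6*c) = (2*J)/(-(6 - 21/2)/3 + 6*c) = (2*J)/(-1/3*(-9/2) + 6*c) = (2*J)/(3/2 + 6*c) = 2*J/(3/2 + 6*c))
1/u(3, 21) = 1/((4/3)*21/(1 + 4*3)) = 1/((4/3)*21/(1 + 12)) = 1/((4/3)*21/13) = 1/((4/3)*21*(1/13)) = 1/(28/13) = 13/28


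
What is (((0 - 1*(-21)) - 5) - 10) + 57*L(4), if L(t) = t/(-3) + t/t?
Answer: -13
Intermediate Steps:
L(t) = 1 - t/3 (L(t) = t*(-⅓) + 1 = -t/3 + 1 = 1 - t/3)
(((0 - 1*(-21)) - 5) - 10) + 57*L(4) = (((0 - 1*(-21)) - 5) - 10) + 57*(1 - ⅓*4) = (((0 + 21) - 5) - 10) + 57*(1 - 4/3) = ((21 - 5) - 10) + 57*(-⅓) = (16 - 10) - 19 = 6 - 19 = -13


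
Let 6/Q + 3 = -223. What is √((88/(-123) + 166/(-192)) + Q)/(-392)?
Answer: -3*I*√245224690/14529088 ≈ -0.0032334*I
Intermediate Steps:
Q = -3/113 (Q = 6/(-3 - 223) = 6/(-226) = 6*(-1/226) = -3/113 ≈ -0.026549)
√((88/(-123) + 166/(-192)) + Q)/(-392) = √((88/(-123) + 166/(-192)) - 3/113)/(-392) = √((88*(-1/123) + 166*(-1/192)) - 3/113)*(-1/392) = √((-88/123 - 83/96) - 3/113)*(-1/392) = √(-2073/1312 - 3/113)*(-1/392) = √(-238185/148256)*(-1/392) = (3*I*√245224690/37064)*(-1/392) = -3*I*√245224690/14529088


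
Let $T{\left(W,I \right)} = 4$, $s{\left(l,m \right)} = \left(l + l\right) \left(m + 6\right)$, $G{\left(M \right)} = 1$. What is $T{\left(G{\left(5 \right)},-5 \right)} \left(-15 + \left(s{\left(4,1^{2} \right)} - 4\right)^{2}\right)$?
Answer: $10756$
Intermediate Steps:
$s{\left(l,m \right)} = 2 l \left(6 + m\right)$
$T{\left(G{\left(5 \right)},-5 \right)} \left(-15 + \left(s{\left(4,1^{2} \right)} - 4\right)^{2}\right) = 4 \left(-15 + \left(2 \cdot 4 \left(6 + 1^{2}\right) - 4\right)^{2}\right) = 4 \left(-15 + \left(2 \cdot 4 \left(6 + 1\right) - 4\right)^{2}\right) = 4 \left(-15 + \left(2 \cdot 4 \cdot 7 - 4\right)^{2}\right) = 4 \left(-15 + \left(56 - 4\right)^{2}\right) = 4 \left(-15 + 52^{2}\right) = 4 \left(-15 + 2704\right) = 4 \cdot 2689 = 10756$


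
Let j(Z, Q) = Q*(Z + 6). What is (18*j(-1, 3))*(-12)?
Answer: -3240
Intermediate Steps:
j(Z, Q) = Q*(6 + Z)
(18*j(-1, 3))*(-12) = (18*(3*(6 - 1)))*(-12) = (18*(3*5))*(-12) = (18*15)*(-12) = 270*(-12) = -3240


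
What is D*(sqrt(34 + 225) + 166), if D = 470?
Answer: 78020 + 470*sqrt(259) ≈ 85584.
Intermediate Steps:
D*(sqrt(34 + 225) + 166) = 470*(sqrt(34 + 225) + 166) = 470*(sqrt(259) + 166) = 470*(166 + sqrt(259)) = 78020 + 470*sqrt(259)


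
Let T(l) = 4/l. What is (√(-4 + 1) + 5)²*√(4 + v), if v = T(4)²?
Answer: √5*(5 + I*√3)² ≈ 49.193 + 38.73*I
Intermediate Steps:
v = 1 (v = (4/4)² = (4*(¼))² = 1² = 1)
(√(-4 + 1) + 5)²*√(4 + v) = (√(-4 + 1) + 5)²*√(4 + 1) = (√(-3) + 5)²*√5 = (I*√3 + 5)²*√5 = (5 + I*√3)²*√5 = √5*(5 + I*√3)²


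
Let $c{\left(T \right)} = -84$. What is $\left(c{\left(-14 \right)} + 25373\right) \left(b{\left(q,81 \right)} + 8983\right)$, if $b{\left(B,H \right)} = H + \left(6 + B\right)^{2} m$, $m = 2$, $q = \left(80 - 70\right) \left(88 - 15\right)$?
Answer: $27627119784$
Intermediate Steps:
$q = 730$ ($q = 10 \cdot 73 = 730$)
$b{\left(B,H \right)} = H + 2 \left(6 + B\right)^{2}$ ($b{\left(B,H \right)} = H + \left(6 + B\right)^{2} \cdot 2 = H + 2 \left(6 + B\right)^{2}$)
$\left(c{\left(-14 \right)} + 25373\right) \left(b{\left(q,81 \right)} + 8983\right) = \left(-84 + 25373\right) \left(\left(81 + 2 \left(6 + 730\right)^{2}\right) + 8983\right) = 25289 \left(\left(81 + 2 \cdot 736^{2}\right) + 8983\right) = 25289 \left(\left(81 + 2 \cdot 541696\right) + 8983\right) = 25289 \left(\left(81 + 1083392\right) + 8983\right) = 25289 \left(1083473 + 8983\right) = 25289 \cdot 1092456 = 27627119784$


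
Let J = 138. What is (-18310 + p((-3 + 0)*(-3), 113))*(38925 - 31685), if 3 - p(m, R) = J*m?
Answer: -141534760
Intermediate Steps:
p(m, R) = 3 - 138*m
(-18310 + p((-3 + 0)*(-3), 113))*(38925 - 31685) = (-18310 + (3 - 138*(-3 + 0)*(-3)))*(38925 - 31685) = (-18310 + (3 - (-414)*(-3)))*7240 = (-18310 + (3 - 138*9))*7240 = (-18310 + (3 - 1242))*7240 = (-18310 - 1239)*7240 = -19549*7240 = -141534760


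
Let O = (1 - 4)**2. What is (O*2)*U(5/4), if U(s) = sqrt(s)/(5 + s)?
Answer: 36*sqrt(5)/25 ≈ 3.2199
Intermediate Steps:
O = 9 (O = (-3)**2 = 9)
U(s) = sqrt(s)/(5 + s)
(O*2)*U(5/4) = (9*2)*(sqrt(5/4)/(5 + 5/4)) = 18*(sqrt(5*(1/4))/(5 + 5*(1/4))) = 18*(sqrt(5/4)/(5 + 5/4)) = 18*((sqrt(5)/2)/(25/4)) = 18*((sqrt(5)/2)*(4/25)) = 18*(2*sqrt(5)/25) = 36*sqrt(5)/25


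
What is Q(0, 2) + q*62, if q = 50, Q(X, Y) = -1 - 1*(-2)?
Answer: 3101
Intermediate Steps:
Q(X, Y) = 1 (Q(X, Y) = -1 + 2 = 1)
Q(0, 2) + q*62 = 1 + 50*62 = 1 + 3100 = 3101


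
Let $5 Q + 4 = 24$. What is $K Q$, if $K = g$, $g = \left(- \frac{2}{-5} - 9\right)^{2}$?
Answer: $\frac{7396}{25} \approx 295.84$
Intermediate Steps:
$g = \frac{1849}{25}$ ($g = \left(\left(-2\right) \left(- \frac{1}{5}\right) - 9\right)^{2} = \left(\frac{2}{5} - 9\right)^{2} = \left(- \frac{43}{5}\right)^{2} = \frac{1849}{25} \approx 73.96$)
$K = \frac{1849}{25} \approx 73.96$
$Q = 4$ ($Q = - \frac{4}{5} + \frac{1}{5} \cdot 24 = - \frac{4}{5} + \frac{24}{5} = 4$)
$K Q = \frac{1849}{25} \cdot 4 = \frac{7396}{25}$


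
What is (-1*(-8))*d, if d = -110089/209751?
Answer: -880712/209751 ≈ -4.1988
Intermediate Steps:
d = -110089/209751 (d = -110089*1/209751 = -110089/209751 ≈ -0.52486)
(-1*(-8))*d = -1*(-8)*(-110089/209751) = 8*(-110089/209751) = -880712/209751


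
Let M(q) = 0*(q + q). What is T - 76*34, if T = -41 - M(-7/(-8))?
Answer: -2625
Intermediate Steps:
M(q) = 0 (M(q) = 0*(2*q) = 0)
T = -41 (T = -41 - 1*0 = -41 + 0 = -41)
T - 76*34 = -41 - 76*34 = -41 - 2584 = -2625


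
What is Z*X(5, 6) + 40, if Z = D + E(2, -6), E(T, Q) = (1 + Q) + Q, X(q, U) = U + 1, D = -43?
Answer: -338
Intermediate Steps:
X(q, U) = 1 + U
E(T, Q) = 1 + 2*Q
Z = -54 (Z = -43 + (1 + 2*(-6)) = -43 + (1 - 12) = -43 - 11 = -54)
Z*X(5, 6) + 40 = -54*(1 + 6) + 40 = -54*7 + 40 = -378 + 40 = -338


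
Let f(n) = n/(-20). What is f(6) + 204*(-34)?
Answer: -69363/10 ≈ -6936.3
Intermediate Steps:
f(n) = -n/20 (f(n) = n*(-1/20) = -n/20)
f(6) + 204*(-34) = -1/20*6 + 204*(-34) = -3/10 - 6936 = -69363/10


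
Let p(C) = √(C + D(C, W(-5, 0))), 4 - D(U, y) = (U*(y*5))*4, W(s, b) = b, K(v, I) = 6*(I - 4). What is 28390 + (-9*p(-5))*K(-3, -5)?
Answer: 28390 + 486*I ≈ 28390.0 + 486.0*I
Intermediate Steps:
K(v, I) = -24 + 6*I (K(v, I) = 6*(-4 + I) = -24 + 6*I)
D(U, y) = 4 - 20*U*y (D(U, y) = 4 - U*(y*5)*4 = 4 - U*(5*y)*4 = 4 - 5*U*y*4 = 4 - 20*U*y)
p(C) = √(4 + C) (p(C) = √(C + (4 - 20*C*0)) = √(C + (4 + 0)) = √(C + 4) = √(4 + C))
28390 + (-9*p(-5))*K(-3, -5) = 28390 + (-9*√(4 - 5))*(-24 + 6*(-5)) = 28390 + (-9*I)*(-24 - 30) = 28390 - 9*I*(-54) = 28390 + 486*I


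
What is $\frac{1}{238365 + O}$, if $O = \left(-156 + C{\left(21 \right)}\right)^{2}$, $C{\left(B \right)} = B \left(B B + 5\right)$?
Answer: $\frac{1}{85062465} \approx 1.1756 \cdot 10^{-8}$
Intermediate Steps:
$C{\left(B \right)} = B \left(5 + B^{2}\right)$ ($C{\left(B \right)} = B \left(B^{2} + 5\right) = B \left(5 + B^{2}\right)$)
$O = 84824100$ ($O = \left(-156 + 21 \left(5 + 21^{2}\right)\right)^{2} = \left(-156 + 21 \left(5 + 441\right)\right)^{2} = \left(-156 + 21 \cdot 446\right)^{2} = \left(-156 + 9366\right)^{2} = 9210^{2} = 84824100$)
$\frac{1}{238365 + O} = \frac{1}{238365 + 84824100} = \frac{1}{85062465}$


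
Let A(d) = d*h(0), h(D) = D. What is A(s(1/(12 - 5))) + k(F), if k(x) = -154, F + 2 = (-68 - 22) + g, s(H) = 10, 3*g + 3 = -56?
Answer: -154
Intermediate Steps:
g = -59/3 (g = -1 + (⅓)*(-56) = -1 - 56/3 = -59/3 ≈ -19.667)
F = -335/3 (F = -2 + ((-68 - 22) - 59/3) = -2 + (-90 - 59/3) = -2 - 329/3 = -335/3 ≈ -111.67)
A(d) = 0 (A(d) = d*0 = 0)
A(s(1/(12 - 5))) + k(F) = 0 - 154 = -154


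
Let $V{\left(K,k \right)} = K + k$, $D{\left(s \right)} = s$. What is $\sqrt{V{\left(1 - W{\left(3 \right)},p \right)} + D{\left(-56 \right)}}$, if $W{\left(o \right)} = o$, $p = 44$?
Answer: $i \sqrt{14} \approx 3.7417 i$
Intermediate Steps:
$\sqrt{V{\left(1 - W{\left(3 \right)},p \right)} + D{\left(-56 \right)}} = \sqrt{\left(\left(1 - 3\right) + 44\right) - 56} = \sqrt{\left(-2 + 44\right) - 56} = \sqrt{42 - 56} = \sqrt{-14} = i \sqrt{14}$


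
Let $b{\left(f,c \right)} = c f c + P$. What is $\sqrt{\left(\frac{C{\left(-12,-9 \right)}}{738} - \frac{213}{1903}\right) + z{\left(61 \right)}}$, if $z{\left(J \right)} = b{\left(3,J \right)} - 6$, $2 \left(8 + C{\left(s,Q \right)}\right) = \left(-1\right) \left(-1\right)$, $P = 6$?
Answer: $\frac{\sqrt{2446380270310713}}{468138} \approx 105.65$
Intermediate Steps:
$C{\left(s,Q \right)} = - \frac{15}{2}$ ($C{\left(s,Q \right)} = -8 + \frac{\left(-1\right) \left(-1\right)}{2} = -8 + \frac{1}{2} \cdot 1 = -8 + \frac{1}{2} = - \frac{15}{2}$)
$b{\left(f,c \right)} = 6 + f c^{2}$ ($b{\left(f,c \right)} = c f c + 6 = f c^{2} + 6 = 6 + f c^{2}$)
$z{\left(J \right)} = 3 J^{2}$ ($z{\left(J \right)} = \left(6 + 3 J^{2}\right) - 6 = 3 J^{2}$)
$\sqrt{\left(\frac{C{\left(-12,-9 \right)}}{738} - \frac{213}{1903}\right) + z{\left(61 \right)}} = \sqrt{\left(- \frac{15}{2 \cdot 738} - \frac{213}{1903}\right) + 3 \cdot 61^{2}} = \sqrt{\left(\left(- \frac{15}{2}\right) \frac{1}{738} - \frac{213}{1903}\right) + 3 \cdot 3721} = \sqrt{\left(- \frac{5}{492} - \frac{213}{1903}\right) + 11163} = \sqrt{- \frac{114311}{936276} + 11163} = \sqrt{\frac{10451534677}{936276}} = \frac{\sqrt{2446380270310713}}{468138}$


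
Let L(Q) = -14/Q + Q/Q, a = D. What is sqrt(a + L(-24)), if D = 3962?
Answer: sqrt(142689)/6 ≈ 62.957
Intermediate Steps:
a = 3962
L(Q) = 1 - 14/Q (L(Q) = -14/Q + 1 = 1 - 14/Q)
sqrt(a + L(-24)) = sqrt(3962 + (-14 - 24)/(-24)) = sqrt(3962 - 1/24*(-38)) = sqrt(3962 + 19/12) = sqrt(47563/12) = sqrt(142689)/6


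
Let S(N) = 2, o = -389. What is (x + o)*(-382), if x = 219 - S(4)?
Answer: 65704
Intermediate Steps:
x = 217 (x = 219 - 1*2 = 219 - 2 = 217)
(x + o)*(-382) = (217 - 389)*(-382) = -172*(-382) = 65704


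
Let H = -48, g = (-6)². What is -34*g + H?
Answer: -1272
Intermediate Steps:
g = 36
-34*g + H = -34*36 - 48 = -1224 - 48 = -1272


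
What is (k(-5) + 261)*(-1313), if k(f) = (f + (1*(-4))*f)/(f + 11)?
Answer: -691951/2 ≈ -3.4598e+5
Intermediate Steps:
k(f) = -3*f/(11 + f) (k(f) = (f - 4*f)/(11 + f) = (-3*f)/(11 + f) = -3*f/(11 + f))
(k(-5) + 261)*(-1313) = (-3*(-5)/(11 - 5) + 261)*(-1313) = (-3*(-5)/6 + 261)*(-1313) = (-3*(-5)*1/6 + 261)*(-1313) = (5/2 + 261)*(-1313) = (527/2)*(-1313) = -691951/2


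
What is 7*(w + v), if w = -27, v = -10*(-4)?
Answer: 91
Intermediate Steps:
v = 40
7*(w + v) = 7*(-27 + 40) = 7*13 = 91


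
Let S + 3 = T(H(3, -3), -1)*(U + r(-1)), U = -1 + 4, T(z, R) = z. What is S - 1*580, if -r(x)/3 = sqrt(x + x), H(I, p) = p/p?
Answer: -580 - 3*I*sqrt(2) ≈ -580.0 - 4.2426*I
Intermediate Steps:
H(I, p) = 1
r(x) = -3*sqrt(2)*sqrt(x) (r(x) = -3*sqrt(x + x) = -3*sqrt(2)*sqrt(x))
U = 3
S = -3*I*sqrt(2) (S = -3 + 1*(3 - 3*sqrt(2)*sqrt(-1)) = -3 + 1*(3 - 3*sqrt(2)*I) = -3 + 1*(3 - 3*I*sqrt(2)) = -3 + (3 - 3*I*sqrt(2)) = -3*I*sqrt(2) ≈ -4.2426*I)
S - 1*580 = -3*I*sqrt(2) - 1*580 = -3*I*sqrt(2) - 580 = -580 - 3*I*sqrt(2)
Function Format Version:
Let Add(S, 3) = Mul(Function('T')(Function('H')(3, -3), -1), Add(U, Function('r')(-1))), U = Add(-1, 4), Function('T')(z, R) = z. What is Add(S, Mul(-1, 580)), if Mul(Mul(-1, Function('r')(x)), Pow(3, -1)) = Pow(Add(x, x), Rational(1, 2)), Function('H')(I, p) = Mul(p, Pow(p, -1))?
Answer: Add(-580, Mul(-3, I, Pow(2, Rational(1, 2)))) ≈ Add(-580.00, Mul(-4.2426, I))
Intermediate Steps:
Function('H')(I, p) = 1
Function('r')(x) = Mul(-3, Pow(2, Rational(1, 2)), Pow(x, Rational(1, 2))) (Function('r')(x) = Mul(-3, Pow(Add(x, x), Rational(1, 2))) = Mul(-3, Pow(Mul(2, x), Rational(1, 2))) = Mul(-3, Mul(Pow(2, Rational(1, 2)), Pow(x, Rational(1, 2)))) = Mul(-3, Pow(2, Rational(1, 2)), Pow(x, Rational(1, 2))))
U = 3
S = Mul(-3, I, Pow(2, Rational(1, 2))) (S = Add(-3, Mul(1, Add(3, Mul(-3, Pow(2, Rational(1, 2)), Pow(-1, Rational(1, 2)))))) = Add(-3, Mul(1, Add(3, Mul(-3, Pow(2, Rational(1, 2)), I)))) = Add(-3, Mul(1, Add(3, Mul(-3, I, Pow(2, Rational(1, 2)))))) = Add(-3, Add(3, Mul(-3, I, Pow(2, Rational(1, 2))))) = Mul(-3, I, Pow(2, Rational(1, 2))) ≈ Mul(-4.2426, I))
Add(S, Mul(-1, 580)) = Add(Mul(-3, I, Pow(2, Rational(1, 2))), Mul(-1, 580)) = Add(Mul(-3, I, Pow(2, Rational(1, 2))), -580) = Add(-580, Mul(-3, I, Pow(2, Rational(1, 2))))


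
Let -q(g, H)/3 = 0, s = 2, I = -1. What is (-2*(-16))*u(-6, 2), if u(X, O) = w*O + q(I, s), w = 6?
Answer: 384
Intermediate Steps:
q(g, H) = 0 (q(g, H) = -3*0 = 0)
u(X, O) = 6*O (u(X, O) = 6*O + 0 = 6*O)
(-2*(-16))*u(-6, 2) = (-2*(-16))*(6*2) = 32*12 = 384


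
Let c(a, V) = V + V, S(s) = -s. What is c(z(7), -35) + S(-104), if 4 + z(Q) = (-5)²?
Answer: 34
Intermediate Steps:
z(Q) = 21 (z(Q) = -4 + (-5)² = -4 + 25 = 21)
c(a, V) = 2*V
c(z(7), -35) + S(-104) = 2*(-35) - 1*(-104) = -70 + 104 = 34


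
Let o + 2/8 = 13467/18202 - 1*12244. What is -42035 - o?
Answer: -1084529397/36404 ≈ -29792.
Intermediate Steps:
o = -445712743/36404 (o = -1/4 + (13467/18202 - 1*12244) = -1/4 + (13467*(1/18202) - 12244) = -1/4 + (13467/18202 - 12244) = -1/4 - 222851821/18202 = -445712743/36404 ≈ -12244.)
-42035 - o = -42035 - 1*(-445712743/36404) = -42035 + 445712743/36404 = -1084529397/36404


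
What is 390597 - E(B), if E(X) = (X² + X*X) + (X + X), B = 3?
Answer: 390573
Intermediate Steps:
E(X) = 2*X + 2*X² (E(X) = (X² + X²) + 2*X = 2*X² + 2*X = 2*X + 2*X²)
390597 - E(B) = 390597 - 2*3*(1 + 3) = 390597 - 2*3*4 = 390597 - 1*24 = 390597 - 24 = 390573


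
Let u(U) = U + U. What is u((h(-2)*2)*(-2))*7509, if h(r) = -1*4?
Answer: 240288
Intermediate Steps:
h(r) = -4
u(U) = 2*U
u((h(-2)*2)*(-2))*7509 = (2*(-4*2*(-2)))*7509 = (2*(-8*(-2)))*7509 = (2*16)*7509 = 32*7509 = 240288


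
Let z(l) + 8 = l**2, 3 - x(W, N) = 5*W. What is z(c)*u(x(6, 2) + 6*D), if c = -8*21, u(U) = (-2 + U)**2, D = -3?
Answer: 62329144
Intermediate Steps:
x(W, N) = 3 - 5*W
c = -168
z(l) = -8 + l**2
z(c)*u(x(6, 2) + 6*D) = (-8 + (-168)**2)*(-2 + ((3 - 5*6) + 6*(-3)))**2 = (-8 + 28224)*(-2 + ((3 - 30) - 18))**2 = 28216*(-2 + (-27 - 18))**2 = 28216*(-2 - 45)**2 = 28216*(-47)**2 = 28216*2209 = 62329144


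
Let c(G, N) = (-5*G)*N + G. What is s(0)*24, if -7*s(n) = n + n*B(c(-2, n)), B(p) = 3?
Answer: 0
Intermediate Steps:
c(G, N) = G - 5*G*N (c(G, N) = -5*G*N + G = G - 5*G*N)
s(n) = -4*n/7 (s(n) = -(n + n*3)/7 = -(n + 3*n)/7 = -4*n/7)
s(0)*24 = -4/7*0*24 = 0*24 = 0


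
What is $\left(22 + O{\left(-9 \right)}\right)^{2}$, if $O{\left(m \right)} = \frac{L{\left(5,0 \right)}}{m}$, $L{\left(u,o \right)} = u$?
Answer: $\frac{37249}{81} \approx 459.86$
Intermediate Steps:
$O{\left(m \right)} = \frac{5}{m}$
$\left(22 + O{\left(-9 \right)}\right)^{2} = \left(22 + \frac{5}{-9}\right)^{2} = \left(22 + 5 \left(- \frac{1}{9}\right)\right)^{2} = \left(22 - \frac{5}{9}\right)^{2} = \left(\frac{193}{9}\right)^{2} = \frac{37249}{81}$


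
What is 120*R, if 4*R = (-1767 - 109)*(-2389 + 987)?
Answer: 78904560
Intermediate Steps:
R = 657538 (R = ((-1767 - 109)*(-2389 + 987))/4 = (-1876*(-1402))/4 = (¼)*2630152 = 657538)
120*R = 120*657538 = 78904560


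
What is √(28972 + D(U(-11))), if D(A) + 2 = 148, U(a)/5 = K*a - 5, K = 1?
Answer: √29118 ≈ 170.64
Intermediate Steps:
U(a) = -25 + 5*a (U(a) = 5*(1*a - 5) = 5*(a - 5) = 5*(-5 + a) = -25 + 5*a)
D(A) = 146 (D(A) = -2 + 148 = 146)
√(28972 + D(U(-11))) = √(28972 + 146) = √29118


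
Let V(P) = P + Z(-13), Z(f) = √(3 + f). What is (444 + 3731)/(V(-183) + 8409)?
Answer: 17171775/33833543 - 4175*I*√10/67667086 ≈ 0.50754 - 0.00019511*I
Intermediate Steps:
V(P) = P + I*√10 (V(P) = P + √(3 - 13) = P + √(-10) = P + I*√10)
(444 + 3731)/(V(-183) + 8409) = (444 + 3731)/((-183 + I*√10) + 8409) = 4175/(8226 + I*√10)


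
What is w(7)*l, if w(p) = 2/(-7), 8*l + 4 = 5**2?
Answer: -3/4 ≈ -0.75000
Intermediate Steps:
l = 21/8 (l = -1/2 + (1/8)*5**2 = -1/2 + (1/8)*25 = -1/2 + 25/8 = 21/8 ≈ 2.6250)
w(p) = -2/7 (w(p) = 2*(-1/7) = -2/7)
w(7)*l = -2/7*21/8 = -3/4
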